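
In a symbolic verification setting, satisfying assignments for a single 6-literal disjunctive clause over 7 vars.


Step 1: Total=2^7=128
Step 2: Unsat when all 6 false: 2^1=2
Step 3: Sat=128-2=126

126


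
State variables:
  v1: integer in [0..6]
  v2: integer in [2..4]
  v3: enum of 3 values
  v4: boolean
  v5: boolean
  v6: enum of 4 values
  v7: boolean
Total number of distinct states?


State space = product of domain sizes of all variables.
Domain sizes:
  v1 (integer in [0..6]): 7
  v2 (integer in [2..4]): 3
  v3 (enum of 3 values): 3
  v4 (boolean): 2
  v5 (boolean): 2
  v6 (enum of 4 values): 4
  v7 (boolean): 2
Product = 7 * 3 * 3 * 2 * 2 * 4 * 2 = 2016

2016


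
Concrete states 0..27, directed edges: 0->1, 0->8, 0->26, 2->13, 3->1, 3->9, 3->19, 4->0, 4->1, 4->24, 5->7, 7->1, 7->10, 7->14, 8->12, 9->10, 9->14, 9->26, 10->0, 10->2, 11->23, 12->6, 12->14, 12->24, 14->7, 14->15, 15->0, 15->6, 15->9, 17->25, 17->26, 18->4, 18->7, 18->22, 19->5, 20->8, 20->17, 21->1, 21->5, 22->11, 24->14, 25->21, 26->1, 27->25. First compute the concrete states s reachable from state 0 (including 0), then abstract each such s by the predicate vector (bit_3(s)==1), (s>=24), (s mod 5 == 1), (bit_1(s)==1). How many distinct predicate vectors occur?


BFS from 0:
Concrete reachable: {0, 1, 2, 6, 7, 8, 9, 10, 12, 13, 14, 15, 24, 26}
Abstract via predicates (bit_3(s)==1), (s>=24), (s mod 5 == 1), (bit_1(s)==1):
  (0,0,0,0) <- {0}
  (0,0,0,1) <- {2, 7}
  (0,0,1,0) <- {1}
  (0,0,1,1) <- {6}
  (1,0,0,0) <- {8, 9, 12, 13}
  (1,0,0,1) <- {10, 14, 15}
  (1,1,0,0) <- {24}
  (1,1,1,1) <- {26}
Distinct abstract states = 8

8


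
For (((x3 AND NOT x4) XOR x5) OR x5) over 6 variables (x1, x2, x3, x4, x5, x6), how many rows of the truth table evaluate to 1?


Formula: (((x3 AND NOT x4) XOR x5) OR x5) over 6 vars (64 rows)
Evaluate each row (x1, x2, x3, x4, x5, x6 as bits, MSB first):
  row 0 [000000]: (((0 AND NOT 0) XOR 0) OR 0) -> 0
  row 1 [000001]: (((0 AND NOT 0) XOR 0) OR 0) -> 0
  row 2 [000010]: (((0 AND NOT 0) XOR 1) OR 1) -> 1
  row 3 [000011]: (((0 AND NOT 0) XOR 1) OR 1) -> 1
  row 4 [000100]: (((0 AND NOT 1) XOR 0) OR 0) -> 0
  (every remaining row is evaluated the same way; all 64 results are listed next)
Full result column, 8 rows per line (x1,x2,x3 fixed per line; x4,x5,x6 runs 000..111 left to right):
  rows 0-7 [x1,x2,x3=000]: 00110011  (ones: 4)
  rows 8-15 [x1,x2,x3=001]: 11110011  (ones: 6)
  rows 16-23 [x1,x2,x3=010]: 00110011  (ones: 4)
  rows 24-31 [x1,x2,x3=011]: 11110011  (ones: 6)
  rows 32-39 [x1,x2,x3=100]: 00110011  (ones: 4)
  rows 40-47 [x1,x2,x3=101]: 11110011  (ones: 6)
  rows 48-55 [x1,x2,x3=110]: 00110011  (ones: 4)
  rows 56-63 [x1,x2,x3=111]: 11110011  (ones: 6)
Count of 1-rows = 4+6+4+6+4+6+4+6 = 40

40


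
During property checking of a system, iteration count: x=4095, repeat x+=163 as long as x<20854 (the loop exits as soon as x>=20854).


Step 1: x goes from 4095 toward 20854 by 163; the body runs while x<20854, so iterations = ceil((bound-start)/step)
Step 2: Distance=16759
Step 3: ceil(16759/163)=103

103


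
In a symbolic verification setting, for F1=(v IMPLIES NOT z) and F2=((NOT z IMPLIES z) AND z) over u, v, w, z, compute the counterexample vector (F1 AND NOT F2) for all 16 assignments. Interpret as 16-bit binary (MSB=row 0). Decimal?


F1 = (v IMPLIES NOT z)
F2 = ((NOT z IMPLIES z) AND z)
Counterexample to F1=>F2 is where F1=1 and F2=0.
Evaluate each row (bits = u,v,w,z, MSB first):
  row 0 [0000]: F1=1 F2=0 -> F1&~F2 -> 1
  row 1 [0001]: F1=1 F2=1 -> F1&~F2 -> 0
  row 2 [0010]: F1=1 F2=0 -> F1&~F2 -> 1
  row 3 [0011]: F1=1 F2=1 -> F1&~F2 -> 0
  row 4 [0100]: F1=1 F2=0 -> F1&~F2 -> 1
  row 5 [0101]: F1=0 F2=1 -> F1&~F2 -> 0
  row 6 [0110]: F1=1 F2=0 -> F1&~F2 -> 1
  row 7 [0111]: F1=0 F2=1 -> F1&~F2 -> 0
  row 8 [1000]: F1=1 F2=0 -> F1&~F2 -> 1
  row 9 [1001]: F1=1 F2=1 -> F1&~F2 -> 0
  row 10 [1010]: F1=1 F2=0 -> F1&~F2 -> 1
  row 11 [1011]: F1=1 F2=1 -> F1&~F2 -> 0
  row 12 [1100]: F1=1 F2=0 -> F1&~F2 -> 1
  row 13 [1101]: F1=0 F2=1 -> F1&~F2 -> 0
  row 14 [1110]: F1=1 F2=0 -> F1&~F2 -> 1
  row 15 [1111]: F1=0 F2=1 -> F1&~F2 -> 0
Full result column, 4 rows per line (u,v fixed per line; w,z runs 00..11 left to right):
  rows 0-3 [u,v=00]: 1010  = hex A
  rows 4-7 [u,v=01]: 1010  = hex A
  rows 8-11 [u,v=10]: 1010  = hex A
  rows 12-15 [u,v=11]: 1010  = hex A
Counterexample vector (row 0 .. row 15) = 1010101010101010
Output column grouped in 4s = 1010 1010 1010 1010 = 0xAAAA
Convert to decimal digit by digit (value = value*16 + digit):
  A -> 10
  10*16 + 10 (A) = 170
  170*16 + 10 (A) = 2730
  2730*16 + 10 (A) = 43690
Decimal = 43690

43690


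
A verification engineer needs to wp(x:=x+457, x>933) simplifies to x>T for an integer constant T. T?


Formula: wp(x:=E, P) = P[E/x] (substitute E for x in postcondition)
Step 1: Postcondition: x>933
Step 2: Substitute x+457 for x: x+457>933
Step 3: Solve for x: x > 933-457 = 476

476


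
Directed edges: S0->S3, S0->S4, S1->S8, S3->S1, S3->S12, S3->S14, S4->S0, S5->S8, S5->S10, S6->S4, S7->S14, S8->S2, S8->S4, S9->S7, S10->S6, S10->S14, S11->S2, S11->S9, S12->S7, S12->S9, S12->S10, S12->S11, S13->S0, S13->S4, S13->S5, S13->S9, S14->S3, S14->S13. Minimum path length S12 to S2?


BFS layer-by-layer from S12:
  dist 0: {S12}
  dist 1: {S7, S9, S10, S11}
  dist 2: {S2, S6, S14}
  -> S2 reached at distance 2
Shortest path length = 2

2


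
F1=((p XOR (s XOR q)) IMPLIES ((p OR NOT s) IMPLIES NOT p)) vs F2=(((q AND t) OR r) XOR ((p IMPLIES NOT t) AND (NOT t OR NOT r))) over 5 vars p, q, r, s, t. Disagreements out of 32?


F1 = ((p XOR (s XOR q)) IMPLIES ((p OR NOT s) IMPLIES NOT p))
F2 = (((q AND t) OR r) XOR ((p IMPLIES NOT t) AND (NOT t OR NOT r)))
Evaluate both on each of 32 rows (bits = p,q,r,s,t):
  row 0 [00000]: F1=1 F2=1 -> 0
  row 1 [00001]: F1=1 F2=1 -> 0
  row 2 [00010]: F1=1 F2=1 -> 0
  row 3 [00011]: F1=1 F2=1 -> 0
  row 4 [00100]: F1=1 F2=0 (differ) -> 1
  row 5 [00101]: F1=1 F2=1 -> 0
  row 6 [00110]: F1=1 F2=0 (differ) -> 1
  row 7 [00111]: F1=1 F2=1 -> 0
  row 8 [01000]: F1=1 F2=1 -> 0
  row 9 [01001]: F1=1 F2=0 (differ) -> 1
  row 10 [01010]: F1=1 F2=1 -> 0
  row 11 [01011]: F1=1 F2=0 (differ) -> 1
  row 12 [01100]: F1=1 F2=0 (differ) -> 1
  row 13 [01101]: F1=1 F2=1 -> 0
  row 14 [01110]: F1=1 F2=0 (differ) -> 1
  row 15 [01111]: F1=1 F2=1 -> 0
  row 16 [10000]: F1=0 F2=1 (differ) -> 1
  row 17 [10001]: F1=0 F2=0 -> 0
  row 18 [10010]: F1=1 F2=1 -> 0
  row 19 [10011]: F1=1 F2=0 (differ) -> 1
  row 20 [10100]: F1=0 F2=0 -> 0
  row 21 [10101]: F1=0 F2=1 (differ) -> 1
  row 22 [10110]: F1=1 F2=0 (differ) -> 1
  row 23 [10111]: F1=1 F2=1 -> 0
  row 24 [11000]: F1=1 F2=1 -> 0
  row 25 [11001]: F1=1 F2=1 -> 0
  row 26 [11010]: F1=0 F2=1 (differ) -> 1
  row 27 [11011]: F1=0 F2=1 (differ) -> 1
  row 28 [11100]: F1=1 F2=0 (differ) -> 1
  row 29 [11101]: F1=1 F2=1 -> 0
  row 30 [11110]: F1=0 F2=0 -> 0
  row 31 [11111]: F1=0 F2=1 (differ) -> 1
Full result column, 8 rows per line (p,q fixed per line; r,s,t runs 000..111 left to right):
  rows 0-7 [p,q=00]: 00001010  (ones: 2)
  rows 8-15 [p,q=01]: 01011010  (ones: 4)
  rows 16-23 [p,q=10]: 10010110  (ones: 4)
  rows 24-31 [p,q=11]: 00111001  (ones: 4)
Disagreements = 2+4+4+4 = 14

14


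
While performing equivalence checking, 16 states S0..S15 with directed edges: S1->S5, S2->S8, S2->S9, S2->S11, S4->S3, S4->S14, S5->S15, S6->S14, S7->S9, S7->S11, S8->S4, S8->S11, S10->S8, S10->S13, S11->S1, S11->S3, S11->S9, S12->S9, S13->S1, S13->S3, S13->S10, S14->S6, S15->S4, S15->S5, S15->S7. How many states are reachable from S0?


BFS from S0:
  layer 0: {S0}
Reachable set: {S0}
Count = 1

1


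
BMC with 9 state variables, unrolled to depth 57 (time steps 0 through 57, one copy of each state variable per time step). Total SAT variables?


BMC unrolls to depth k, creating one copy of each state var for steps 0..k.
Step count = 57 + 1 = 58 (steps 0 through 57)
Vars per step = 9
Total = 9 * 58 = 522

522


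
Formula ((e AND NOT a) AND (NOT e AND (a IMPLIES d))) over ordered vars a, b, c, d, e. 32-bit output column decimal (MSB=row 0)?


Formula: ((e AND NOT a) AND (NOT e AND (a IMPLIES d))) over a, b, c, d, e (32 rows)
Evaluate each row (bits = a,b,c,d,e, MSB first):
  row 0 [00000]: ((0 AND NOT 0) AND (NOT 0 AND (0 IMPLIES 0))) -> 0
  row 1 [00001]: ((1 AND NOT 0) AND (NOT 1 AND (0 IMPLIES 0))) -> 0
  row 2 [00010]: ((0 AND NOT 0) AND (NOT 0 AND (0 IMPLIES 1))) -> 0
  row 3 [00011]: ((1 AND NOT 0) AND (NOT 1 AND (0 IMPLIES 1))) -> 0
  row 4 [00100]: ((0 AND NOT 0) AND (NOT 0 AND (0 IMPLIES 0))) -> 0
  row 5 [00101]: ((1 AND NOT 0) AND (NOT 1 AND (0 IMPLIES 0))) -> 0
  row 6 [00110]: ((0 AND NOT 0) AND (NOT 0 AND (0 IMPLIES 1))) -> 0
  row 7 [00111]: ((1 AND NOT 0) AND (NOT 1 AND (0 IMPLIES 1))) -> 0
  row 8 [01000]: ((0 AND NOT 0) AND (NOT 0 AND (0 IMPLIES 0))) -> 0
  row 9 [01001]: ((1 AND NOT 0) AND (NOT 1 AND (0 IMPLIES 0))) -> 0
  row 10 [01010]: ((0 AND NOT 0) AND (NOT 0 AND (0 IMPLIES 1))) -> 0
  row 11 [01011]: ((1 AND NOT 0) AND (NOT 1 AND (0 IMPLIES 1))) -> 0
  row 12 [01100]: ((0 AND NOT 0) AND (NOT 0 AND (0 IMPLIES 0))) -> 0
  row 13 [01101]: ((1 AND NOT 0) AND (NOT 1 AND (0 IMPLIES 0))) -> 0
  row 14 [01110]: ((0 AND NOT 0) AND (NOT 0 AND (0 IMPLIES 1))) -> 0
  row 15 [01111]: ((1 AND NOT 0) AND (NOT 1 AND (0 IMPLIES 1))) -> 0
  row 16 [10000]: ((0 AND NOT 1) AND (NOT 0 AND (1 IMPLIES 0))) -> 0
  row 17 [10001]: ((1 AND NOT 1) AND (NOT 1 AND (1 IMPLIES 0))) -> 0
  row 18 [10010]: ((0 AND NOT 1) AND (NOT 0 AND (1 IMPLIES 1))) -> 0
  row 19 [10011]: ((1 AND NOT 1) AND (NOT 1 AND (1 IMPLIES 1))) -> 0
  row 20 [10100]: ((0 AND NOT 1) AND (NOT 0 AND (1 IMPLIES 0))) -> 0
  row 21 [10101]: ((1 AND NOT 1) AND (NOT 1 AND (1 IMPLIES 0))) -> 0
  row 22 [10110]: ((0 AND NOT 1) AND (NOT 0 AND (1 IMPLIES 1))) -> 0
  row 23 [10111]: ((1 AND NOT 1) AND (NOT 1 AND (1 IMPLIES 1))) -> 0
  row 24 [11000]: ((0 AND NOT 1) AND (NOT 0 AND (1 IMPLIES 0))) -> 0
  row 25 [11001]: ((1 AND NOT 1) AND (NOT 1 AND (1 IMPLIES 0))) -> 0
  row 26 [11010]: ((0 AND NOT 1) AND (NOT 0 AND (1 IMPLIES 1))) -> 0
  row 27 [11011]: ((1 AND NOT 1) AND (NOT 1 AND (1 IMPLIES 1))) -> 0
  row 28 [11100]: ((0 AND NOT 1) AND (NOT 0 AND (1 IMPLIES 0))) -> 0
  row 29 [11101]: ((1 AND NOT 1) AND (NOT 1 AND (1 IMPLIES 0))) -> 0
  row 30 [11110]: ((0 AND NOT 1) AND (NOT 0 AND (1 IMPLIES 1))) -> 0
  row 31 [11111]: ((1 AND NOT 1) AND (NOT 1 AND (1 IMPLIES 1))) -> 0
Full result column, 4 rows per line (a,b,c fixed per line; d,e runs 00..11 left to right):
  rows 0-3 [a,b,c=000]: 0000  = hex 0
  rows 4-7 [a,b,c=001]: 0000  = hex 0
  rows 8-11 [a,b,c=010]: 0000  = hex 0
  rows 12-15 [a,b,c=011]: 0000  = hex 0
  rows 16-19 [a,b,c=100]: 0000  = hex 0
  rows 20-23 [a,b,c=101]: 0000  = hex 0
  rows 24-27 [a,b,c=110]: 0000  = hex 0
  rows 28-31 [a,b,c=111]: 0000  = hex 0
Output column (row 0 .. row 31) = 00000000000000000000000000000000
Output column grouped in 4s = 0000 0000 0000 0000 0000 0000 0000 0000 = 0x00000000
Convert to decimal digit by digit (value = value*16 + digit):
  0 -> 0
  0*16 + 0 = 0
  0*16 + 0 = 0
  0*16 + 0 = 0
  0*16 + 0 = 0
  0*16 + 0 = 0
  0*16 + 0 = 0
  0*16 + 0 = 0
Decimal = 0

0


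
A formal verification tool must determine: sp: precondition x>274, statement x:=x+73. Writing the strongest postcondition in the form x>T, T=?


Formula: sp(P, x:=E) = exists old_x. (x = E[old_x/x]) AND P[old_x/x] (old_x is the value of x before the assignment; eliminate old_x by solving x = E[old_x/x] for old_x)
Step 1: Precondition P: x>274, i.e. old_x > 274
Step 2: Assignment gives x = old_x + 73, so old_x = x - 73
Step 3: Substitute into P: x - 73 > 274
Step 4: Simplify: x > 274+73 = 347

347


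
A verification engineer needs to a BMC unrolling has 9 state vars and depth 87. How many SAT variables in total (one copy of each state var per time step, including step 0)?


BMC unrolls to depth k, creating one copy of each state var for steps 0..k.
Step count = 87 + 1 = 88 (steps 0 through 87)
Vars per step = 9
Total = 9 * 88 = 792

792


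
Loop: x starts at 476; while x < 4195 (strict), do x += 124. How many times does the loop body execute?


Step 1: x goes from 476 toward 4195 by 124; the body runs while x<4195, so iterations = ceil((bound-start)/step)
Step 2: Distance=3719
Step 3: ceil(3719/124)=30

30


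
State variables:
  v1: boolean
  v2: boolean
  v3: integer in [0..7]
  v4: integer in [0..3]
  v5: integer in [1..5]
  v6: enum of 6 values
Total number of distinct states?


State space = product of domain sizes of all variables.
Domain sizes:
  v1 (boolean): 2
  v2 (boolean): 2
  v3 (integer in [0..7]): 8
  v4 (integer in [0..3]): 4
  v5 (integer in [1..5]): 5
  v6 (enum of 6 values): 6
Product = 2 * 2 * 8 * 4 * 5 * 6 = 3840

3840


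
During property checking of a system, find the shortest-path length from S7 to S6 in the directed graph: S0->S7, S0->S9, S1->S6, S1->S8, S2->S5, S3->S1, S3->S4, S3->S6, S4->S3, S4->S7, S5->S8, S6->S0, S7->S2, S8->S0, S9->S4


BFS layer-by-layer from S7:
  dist 0: {S7}
  dist 1: {S2}
  dist 2: {S5}
  dist 3: {S8}
  dist 4: {S0}
  dist 5: {S9}
  dist 6: {S4}
  dist 7: {S3}
  dist 8: {S1, S6}
  -> S6 reached at distance 8
Shortest path length = 8

8


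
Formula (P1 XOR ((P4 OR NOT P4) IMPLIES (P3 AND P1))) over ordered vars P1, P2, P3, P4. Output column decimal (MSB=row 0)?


Formula: (P1 XOR ((P4 OR NOT P4) IMPLIES (P3 AND P1))) over P1, P2, P3, P4 (16 rows)
Evaluate each row (bits = P1,P2,P3,P4, MSB first):
  row 0 [0000]: (0 XOR ((0 OR NOT 0) IMPLIES (0 AND 0))) -> 0
  row 1 [0001]: (0 XOR ((1 OR NOT 1) IMPLIES (0 AND 0))) -> 0
  row 2 [0010]: (0 XOR ((0 OR NOT 0) IMPLIES (1 AND 0))) -> 0
  row 3 [0011]: (0 XOR ((1 OR NOT 1) IMPLIES (1 AND 0))) -> 0
  row 4 [0100]: (0 XOR ((0 OR NOT 0) IMPLIES (0 AND 0))) -> 0
  row 5 [0101]: (0 XOR ((1 OR NOT 1) IMPLIES (0 AND 0))) -> 0
  row 6 [0110]: (0 XOR ((0 OR NOT 0) IMPLIES (1 AND 0))) -> 0
  row 7 [0111]: (0 XOR ((1 OR NOT 1) IMPLIES (1 AND 0))) -> 0
  row 8 [1000]: (1 XOR ((0 OR NOT 0) IMPLIES (0 AND 1))) -> 1
  row 9 [1001]: (1 XOR ((1 OR NOT 1) IMPLIES (0 AND 1))) -> 1
  row 10 [1010]: (1 XOR ((0 OR NOT 0) IMPLIES (1 AND 1))) -> 0
  row 11 [1011]: (1 XOR ((1 OR NOT 1) IMPLIES (1 AND 1))) -> 0
  row 12 [1100]: (1 XOR ((0 OR NOT 0) IMPLIES (0 AND 1))) -> 1
  row 13 [1101]: (1 XOR ((1 OR NOT 1) IMPLIES (0 AND 1))) -> 1
  row 14 [1110]: (1 XOR ((0 OR NOT 0) IMPLIES (1 AND 1))) -> 0
  row 15 [1111]: (1 XOR ((1 OR NOT 1) IMPLIES (1 AND 1))) -> 0
Full result column, 4 rows per line (P1,P2 fixed per line; P3,P4 runs 00..11 left to right):
  rows 0-3 [P1,P2=00]: 0000  = hex 0
  rows 4-7 [P1,P2=01]: 0000  = hex 0
  rows 8-11 [P1,P2=10]: 1100  = hex C
  rows 12-15 [P1,P2=11]: 1100  = hex C
Output column (row 0 .. row 15) = 0000000011001100
Output column grouped in 4s = 0000 0000 1100 1100 = 0x00CC
Convert to decimal digit by digit (value = value*16 + digit):
  0 -> 0
  0*16 + 0 = 0
  0*16 + 12 (C) = 12
  12*16 + 12 (C) = 204
Decimal = 204

204


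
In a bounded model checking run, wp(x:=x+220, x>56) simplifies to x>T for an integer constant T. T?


Formula: wp(x:=E, P) = P[E/x] (substitute E for x in postcondition)
Step 1: Postcondition: x>56
Step 2: Substitute x+220 for x: x+220>56
Step 3: Solve for x: x > 56-220 = -164

-164


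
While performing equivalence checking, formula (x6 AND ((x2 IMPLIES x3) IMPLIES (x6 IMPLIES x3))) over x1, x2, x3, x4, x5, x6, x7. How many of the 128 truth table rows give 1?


Formula: (x6 AND ((x2 IMPLIES x3) IMPLIES (x6 IMPLIES x3))) over 7 vars (128 rows)
Evaluate each row (x1, x2, x3, x4, x5, x6, x7 as bits, MSB first):
  row 0 [0000000]: (0 AND ((0 IMPLIES 0) IMPLIES (0 IMPLIES 0))) -> 0
  row 1 [0000001]: (0 AND ((0 IMPLIES 0) IMPLIES (0 IMPLIES 0))) -> 0
  row 2 [0000010]: (1 AND ((0 IMPLIES 0) IMPLIES (1 IMPLIES 0))) -> 0
  row 3 [0000011]: (1 AND ((0 IMPLIES 0) IMPLIES (1 IMPLIES 0))) -> 0
  row 4 [0000100]: (0 AND ((0 IMPLIES 0) IMPLIES (0 IMPLIES 0))) -> 0
  (every remaining row is evaluated the same way; all 128 results are listed next)
Full result column, 8 rows per line (x1,x2,x3,x4 fixed per line; x5,x6,x7 runs 000..111 left to right):
  rows 0-7 [x1,x2,x3,x4=0000]: 00000000  (ones: 0)
  rows 8-15 [x1,x2,x3,x4=0001]: 00000000  (ones: 0)
  rows 16-23 [x1,x2,x3,x4=0010]: 00110011  (ones: 4)
  rows 24-31 [x1,x2,x3,x4=0011]: 00110011  (ones: 4)
  rows 32-39 [x1,x2,x3,x4=0100]: 00110011  (ones: 4)
  rows 40-47 [x1,x2,x3,x4=0101]: 00110011  (ones: 4)
  rows 48-55 [x1,x2,x3,x4=0110]: 00110011  (ones: 4)
  rows 56-63 [x1,x2,x3,x4=0111]: 00110011  (ones: 4)
  rows 64-71 [x1,x2,x3,x4=1000]: 00000000  (ones: 0)
  rows 72-79 [x1,x2,x3,x4=1001]: 00000000  (ones: 0)
  rows 80-87 [x1,x2,x3,x4=1010]: 00110011  (ones: 4)
  rows 88-95 [x1,x2,x3,x4=1011]: 00110011  (ones: 4)
  rows 96-103 [x1,x2,x3,x4=1100]: 00110011  (ones: 4)
  rows 104-111 [x1,x2,x3,x4=1101]: 00110011  (ones: 4)
  rows 112-119 [x1,x2,x3,x4=1110]: 00110011  (ones: 4)
  rows 120-127 [x1,x2,x3,x4=1111]: 00110011  (ones: 4)
Count of 1-rows = 0+0+4+4+4+4+4+4+0+0+4+4+4+4+4+4 = 48

48


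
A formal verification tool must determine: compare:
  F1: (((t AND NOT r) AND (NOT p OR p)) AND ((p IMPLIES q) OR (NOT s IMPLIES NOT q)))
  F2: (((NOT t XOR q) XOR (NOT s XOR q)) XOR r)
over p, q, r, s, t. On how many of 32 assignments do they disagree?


F1 = (((t AND NOT r) AND (NOT p OR p)) AND ((p IMPLIES q) OR (NOT s IMPLIES NOT q)))
F2 = (((NOT t XOR q) XOR (NOT s XOR q)) XOR r)
Evaluate both on each of 32 rows (bits = p,q,r,s,t):
  row 0 [00000]: F1=0 F2=0 -> 0
  row 1 [00001]: F1=1 F2=1 -> 0
  row 2 [00010]: F1=0 F2=1 (differ) -> 1
  row 3 [00011]: F1=1 F2=0 (differ) -> 1
  row 4 [00100]: F1=0 F2=1 (differ) -> 1
  row 5 [00101]: F1=0 F2=0 -> 0
  row 6 [00110]: F1=0 F2=0 -> 0
  row 7 [00111]: F1=0 F2=1 (differ) -> 1
  row 8 [01000]: F1=0 F2=0 -> 0
  row 9 [01001]: F1=1 F2=1 -> 0
  row 10 [01010]: F1=0 F2=1 (differ) -> 1
  row 11 [01011]: F1=1 F2=0 (differ) -> 1
  row 12 [01100]: F1=0 F2=1 (differ) -> 1
  row 13 [01101]: F1=0 F2=0 -> 0
  row 14 [01110]: F1=0 F2=0 -> 0
  row 15 [01111]: F1=0 F2=1 (differ) -> 1
  row 16 [10000]: F1=0 F2=0 -> 0
  row 17 [10001]: F1=1 F2=1 -> 0
  row 18 [10010]: F1=0 F2=1 (differ) -> 1
  row 19 [10011]: F1=1 F2=0 (differ) -> 1
  row 20 [10100]: F1=0 F2=1 (differ) -> 1
  row 21 [10101]: F1=0 F2=0 -> 0
  row 22 [10110]: F1=0 F2=0 -> 0
  row 23 [10111]: F1=0 F2=1 (differ) -> 1
  row 24 [11000]: F1=0 F2=0 -> 0
  row 25 [11001]: F1=1 F2=1 -> 0
  row 26 [11010]: F1=0 F2=1 (differ) -> 1
  row 27 [11011]: F1=1 F2=0 (differ) -> 1
  row 28 [11100]: F1=0 F2=1 (differ) -> 1
  row 29 [11101]: F1=0 F2=0 -> 0
  row 30 [11110]: F1=0 F2=0 -> 0
  row 31 [11111]: F1=0 F2=1 (differ) -> 1
Full result column, 8 rows per line (p,q fixed per line; r,s,t runs 000..111 left to right):
  rows 0-7 [p,q=00]: 00111001  (ones: 4)
  rows 8-15 [p,q=01]: 00111001  (ones: 4)
  rows 16-23 [p,q=10]: 00111001  (ones: 4)
  rows 24-31 [p,q=11]: 00111001  (ones: 4)
Disagreements = 4+4+4+4 = 16

16


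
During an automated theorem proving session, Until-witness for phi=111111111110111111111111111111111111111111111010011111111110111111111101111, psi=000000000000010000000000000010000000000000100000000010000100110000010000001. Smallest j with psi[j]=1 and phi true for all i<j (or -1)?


(phi U psi) at 0: need smallest j with psi[j]=1 and phi[i]=1 for all i in [0,j).
Scan from step 0:
  step 0: phi=1, psi=0 -> continue
  step 1: phi=1, psi=0 -> continue
  step 2: phi=1, psi=0 -> continue
  step 3: phi=1, psi=0 -> continue
  step 11: phi=0 -> phi-prefix broken from here
  step 13: psi=1 but phi already failed -> not a witness
  step 28: psi=1 but phi already failed -> not a witness
  step 42: psi=1 but phi already failed -> not a witness
  step 52: psi=1 but phi already failed -> not a witness
  step 57: psi=1 but phi already failed -> not a witness
  step 60: psi=1 but phi already failed -> not a witness
  step 61: psi=1 but phi already failed -> not a witness
  step 67: psi=1 but phi already failed -> not a witness
  step 74: psi=1 but phi already failed -> not a witness
  end of trace: no witness -> -1
Witness step = -1

-1


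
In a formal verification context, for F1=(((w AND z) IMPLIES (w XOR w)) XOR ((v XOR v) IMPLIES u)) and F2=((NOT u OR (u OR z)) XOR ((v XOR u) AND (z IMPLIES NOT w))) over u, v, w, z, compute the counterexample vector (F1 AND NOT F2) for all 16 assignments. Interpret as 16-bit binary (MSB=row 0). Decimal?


F1 = (((w AND z) IMPLIES (w XOR w)) XOR ((v XOR v) IMPLIES u))
F2 = ((NOT u OR (u OR z)) XOR ((v XOR u) AND (z IMPLIES NOT w)))
Counterexample to F1=>F2 is where F1=1 and F2=0.
Evaluate each row (bits = u,v,w,z, MSB first):
  row 0 [0000]: F1=0 F2=1 -> F1&~F2 -> 0
  row 1 [0001]: F1=0 F2=1 -> F1&~F2 -> 0
  row 2 [0010]: F1=0 F2=1 -> F1&~F2 -> 0
  row 3 [0011]: F1=1 F2=1 -> F1&~F2 -> 0
  row 4 [0100]: F1=0 F2=0 -> F1&~F2 -> 0
  row 5 [0101]: F1=0 F2=0 -> F1&~F2 -> 0
  row 6 [0110]: F1=0 F2=0 -> F1&~F2 -> 0
  row 7 [0111]: F1=1 F2=1 -> F1&~F2 -> 0
  row 8 [1000]: F1=0 F2=0 -> F1&~F2 -> 0
  row 9 [1001]: F1=0 F2=0 -> F1&~F2 -> 0
  row 10 [1010]: F1=0 F2=0 -> F1&~F2 -> 0
  row 11 [1011]: F1=1 F2=1 -> F1&~F2 -> 0
  row 12 [1100]: F1=0 F2=1 -> F1&~F2 -> 0
  row 13 [1101]: F1=0 F2=1 -> F1&~F2 -> 0
  row 14 [1110]: F1=0 F2=1 -> F1&~F2 -> 0
  row 15 [1111]: F1=1 F2=1 -> F1&~F2 -> 0
Full result column, 4 rows per line (u,v fixed per line; w,z runs 00..11 left to right):
  rows 0-3 [u,v=00]: 0000  = hex 0
  rows 4-7 [u,v=01]: 0000  = hex 0
  rows 8-11 [u,v=10]: 0000  = hex 0
  rows 12-15 [u,v=11]: 0000  = hex 0
Counterexample vector (row 0 .. row 15) = 0000000000000000
Output column grouped in 4s = 0000 0000 0000 0000 = 0x0000
Convert to decimal digit by digit (value = value*16 + digit):
  0 -> 0
  0*16 + 0 = 0
  0*16 + 0 = 0
  0*16 + 0 = 0
Decimal = 0

0


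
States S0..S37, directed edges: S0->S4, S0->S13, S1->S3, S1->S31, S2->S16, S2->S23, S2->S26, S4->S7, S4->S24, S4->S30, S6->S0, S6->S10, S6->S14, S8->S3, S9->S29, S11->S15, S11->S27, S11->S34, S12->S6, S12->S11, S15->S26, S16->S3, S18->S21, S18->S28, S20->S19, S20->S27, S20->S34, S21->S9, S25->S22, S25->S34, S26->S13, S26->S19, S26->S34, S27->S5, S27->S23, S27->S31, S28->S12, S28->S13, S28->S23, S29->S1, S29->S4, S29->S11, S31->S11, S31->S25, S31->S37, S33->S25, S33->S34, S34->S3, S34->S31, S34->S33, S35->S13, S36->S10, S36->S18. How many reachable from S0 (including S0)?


BFS from S0:
  layer 0: {S0}
  layer 1: {S4, S13}
  layer 2: {S7, S24, S30}
Reachable set: {S0, S4, S7, S13, S24, S30}
Count = 6

6


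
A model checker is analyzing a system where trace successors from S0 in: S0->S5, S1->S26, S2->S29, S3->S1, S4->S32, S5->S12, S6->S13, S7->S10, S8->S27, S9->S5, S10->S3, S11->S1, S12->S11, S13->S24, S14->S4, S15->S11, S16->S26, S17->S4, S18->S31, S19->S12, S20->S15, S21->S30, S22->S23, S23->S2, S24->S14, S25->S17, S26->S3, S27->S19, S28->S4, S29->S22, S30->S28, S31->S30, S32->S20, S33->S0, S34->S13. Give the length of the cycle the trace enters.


Trace from S0 until a state repeats:
  S0 -> S5 -> S12 -> S11 -> S1 -> S26 -> S3 -> S1
S1 first seen at step 4, revisited at step 7.
Cycle length = 7 - 4 = 3

3


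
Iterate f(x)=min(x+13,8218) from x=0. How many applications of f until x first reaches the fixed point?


Step 1: x=0, cap=8218, increment=13
Step 2: x grows by 13 each step until capped at 8218; fixed point is x=8218
Step 3: iterations = ceil(8218/13) = 633

633


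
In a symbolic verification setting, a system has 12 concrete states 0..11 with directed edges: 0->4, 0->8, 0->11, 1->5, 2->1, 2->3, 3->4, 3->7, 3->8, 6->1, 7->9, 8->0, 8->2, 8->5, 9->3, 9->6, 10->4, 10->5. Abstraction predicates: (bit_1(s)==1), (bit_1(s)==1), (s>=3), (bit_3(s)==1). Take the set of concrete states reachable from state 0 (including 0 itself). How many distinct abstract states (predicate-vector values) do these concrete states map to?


BFS from 0:
Concrete reachable: {0, 1, 2, 3, 4, 5, 6, 7, 8, 9, 11}
Abstract via predicates (bit_1(s)==1), (bit_1(s)==1), (s>=3), (bit_3(s)==1):
  (0,0,0,0) <- {0, 1}
  (0,0,1,0) <- {4, 5}
  (0,0,1,1) <- {8, 9}
  (1,1,0,0) <- {2}
  (1,1,1,0) <- {3, 6, 7}
  (1,1,1,1) <- {11}
Distinct abstract states = 6

6


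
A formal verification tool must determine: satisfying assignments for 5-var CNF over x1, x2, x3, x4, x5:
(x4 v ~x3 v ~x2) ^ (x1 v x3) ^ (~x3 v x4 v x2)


CNF with 3 clauses over 5 vars (32 assignments).
An assignment satisfies CNF iff every clause has >=1 true literal.
Check each row (bits = x1,x2,x3,x4,x5; clause T/F shown):
  row 0 [00000]: clauses=TFT -> 0
  row 1 [00001]: clauses=TFT -> 0
  row 2 [00010]: clauses=TFT -> 0
  row 3 [00011]: clauses=TFT -> 0
  row 4 [00100]: clauses=TTF -> 0
  row 5 [00101]: clauses=TTF -> 0
  row 6 [00110]: clauses=TTT -> 1
  row 7 [00111]: clauses=TTT -> 1
  row 8 [01000]: clauses=TFT -> 0
  row 9 [01001]: clauses=TFT -> 0
  row 10 [01010]: clauses=TFT -> 0
  row 11 [01011]: clauses=TFT -> 0
  row 12 [01100]: clauses=FTT -> 0
  row 13 [01101]: clauses=FTT -> 0
  row 14 [01110]: clauses=TTT -> 1
  row 15 [01111]: clauses=TTT -> 1
  row 16 [10000]: clauses=TTT -> 1
  row 17 [10001]: clauses=TTT -> 1
  row 18 [10010]: clauses=TTT -> 1
  row 19 [10011]: clauses=TTT -> 1
  row 20 [10100]: clauses=TTF -> 0
  row 21 [10101]: clauses=TTF -> 0
  row 22 [10110]: clauses=TTT -> 1
  row 23 [10111]: clauses=TTT -> 1
  row 24 [11000]: clauses=TTT -> 1
  row 25 [11001]: clauses=TTT -> 1
  row 26 [11010]: clauses=TTT -> 1
  row 27 [11011]: clauses=TTT -> 1
  row 28 [11100]: clauses=FTT -> 0
  row 29 [11101]: clauses=FTT -> 0
  row 30 [11110]: clauses=TTT -> 1
  row 31 [11111]: clauses=TTT -> 1
Full result column, 8 rows per line (x1,x2 fixed per line; x3,x4,x5 runs 000..111 left to right):
  rows 0-7 [x1,x2=00]: 00000011  (ones: 2)
  rows 8-15 [x1,x2=01]: 00000011  (ones: 2)
  rows 16-23 [x1,x2=10]: 11110011  (ones: 6)
  rows 24-31 [x1,x2=11]: 11110011  (ones: 6)
Satisfying assignments = 2+2+6+6 = 16

16


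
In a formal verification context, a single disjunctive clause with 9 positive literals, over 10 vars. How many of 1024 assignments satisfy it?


Step 1: Total=2^10=1024
Step 2: Unsat when all 9 false: 2^1=2
Step 3: Sat=1024-2=1022

1022


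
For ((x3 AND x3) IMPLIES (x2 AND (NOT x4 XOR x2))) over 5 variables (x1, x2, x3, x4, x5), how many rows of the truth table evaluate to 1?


Formula: ((x3 AND x3) IMPLIES (x2 AND (NOT x4 XOR x2))) over 5 vars (32 rows)
Evaluate each row (x1, x2, x3, x4, x5 as bits, MSB first):
  row 0 [00000]: ((0 AND 0) IMPLIES (0 AND (NOT 0 XOR 0))) -> 1
  row 1 [00001]: ((0 AND 0) IMPLIES (0 AND (NOT 0 XOR 0))) -> 1
  row 2 [00010]: ((0 AND 0) IMPLIES (0 AND (NOT 1 XOR 0))) -> 1
  row 3 [00011]: ((0 AND 0) IMPLIES (0 AND (NOT 1 XOR 0))) -> 1
  row 4 [00100]: ((1 AND 1) IMPLIES (0 AND (NOT 0 XOR 0))) -> 0
  row 5 [00101]: ((1 AND 1) IMPLIES (0 AND (NOT 0 XOR 0))) -> 0
  row 6 [00110]: ((1 AND 1) IMPLIES (0 AND (NOT 1 XOR 0))) -> 0
  row 7 [00111]: ((1 AND 1) IMPLIES (0 AND (NOT 1 XOR 0))) -> 0
  row 8 [01000]: ((0 AND 0) IMPLIES (1 AND (NOT 0 XOR 1))) -> 1
  row 9 [01001]: ((0 AND 0) IMPLIES (1 AND (NOT 0 XOR 1))) -> 1
  row 10 [01010]: ((0 AND 0) IMPLIES (1 AND (NOT 1 XOR 1))) -> 1
  row 11 [01011]: ((0 AND 0) IMPLIES (1 AND (NOT 1 XOR 1))) -> 1
  row 12 [01100]: ((1 AND 1) IMPLIES (1 AND (NOT 0 XOR 1))) -> 0
  row 13 [01101]: ((1 AND 1) IMPLIES (1 AND (NOT 0 XOR 1))) -> 0
  row 14 [01110]: ((1 AND 1) IMPLIES (1 AND (NOT 1 XOR 1))) -> 1
  row 15 [01111]: ((1 AND 1) IMPLIES (1 AND (NOT 1 XOR 1))) -> 1
  row 16 [10000]: ((0 AND 0) IMPLIES (0 AND (NOT 0 XOR 0))) -> 1
  row 17 [10001]: ((0 AND 0) IMPLIES (0 AND (NOT 0 XOR 0))) -> 1
  row 18 [10010]: ((0 AND 0) IMPLIES (0 AND (NOT 1 XOR 0))) -> 1
  row 19 [10011]: ((0 AND 0) IMPLIES (0 AND (NOT 1 XOR 0))) -> 1
  row 20 [10100]: ((1 AND 1) IMPLIES (0 AND (NOT 0 XOR 0))) -> 0
  row 21 [10101]: ((1 AND 1) IMPLIES (0 AND (NOT 0 XOR 0))) -> 0
  row 22 [10110]: ((1 AND 1) IMPLIES (0 AND (NOT 1 XOR 0))) -> 0
  row 23 [10111]: ((1 AND 1) IMPLIES (0 AND (NOT 1 XOR 0))) -> 0
  row 24 [11000]: ((0 AND 0) IMPLIES (1 AND (NOT 0 XOR 1))) -> 1
  row 25 [11001]: ((0 AND 0) IMPLIES (1 AND (NOT 0 XOR 1))) -> 1
  row 26 [11010]: ((0 AND 0) IMPLIES (1 AND (NOT 1 XOR 1))) -> 1
  row 27 [11011]: ((0 AND 0) IMPLIES (1 AND (NOT 1 XOR 1))) -> 1
  row 28 [11100]: ((1 AND 1) IMPLIES (1 AND (NOT 0 XOR 1))) -> 0
  row 29 [11101]: ((1 AND 1) IMPLIES (1 AND (NOT 0 XOR 1))) -> 0
  row 30 [11110]: ((1 AND 1) IMPLIES (1 AND (NOT 1 XOR 1))) -> 1
  row 31 [11111]: ((1 AND 1) IMPLIES (1 AND (NOT 1 XOR 1))) -> 1
Full result column, 8 rows per line (x1,x2 fixed per line; x3,x4,x5 runs 000..111 left to right):
  rows 0-7 [x1,x2=00]: 11110000  (ones: 4)
  rows 8-15 [x1,x2=01]: 11110011  (ones: 6)
  rows 16-23 [x1,x2=10]: 11110000  (ones: 4)
  rows 24-31 [x1,x2=11]: 11110011  (ones: 6)
Count of 1-rows = 4+6+4+6 = 20

20


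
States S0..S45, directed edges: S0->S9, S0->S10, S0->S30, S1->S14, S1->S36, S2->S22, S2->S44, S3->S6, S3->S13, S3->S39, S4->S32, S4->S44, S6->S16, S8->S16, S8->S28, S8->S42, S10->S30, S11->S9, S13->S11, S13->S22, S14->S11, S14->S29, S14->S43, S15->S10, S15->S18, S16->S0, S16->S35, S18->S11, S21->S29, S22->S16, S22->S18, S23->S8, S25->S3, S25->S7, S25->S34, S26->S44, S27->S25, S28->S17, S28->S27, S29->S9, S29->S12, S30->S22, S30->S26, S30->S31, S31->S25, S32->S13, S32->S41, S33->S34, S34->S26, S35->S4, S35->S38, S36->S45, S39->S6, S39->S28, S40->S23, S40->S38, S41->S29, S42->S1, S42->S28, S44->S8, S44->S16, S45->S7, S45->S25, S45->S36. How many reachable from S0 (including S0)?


BFS from S0:
  layer 0: {S0}
  layer 1: {S9, S10, S30}
  layer 2: {S22, S26, S31}
  layer 3: {S16, S18, S25, S44}
  layer 4: {S3, S7, S8, S11, S34, S35}
  layer 5: {S4, S6, S13, S28, S38, S39, S42}
  layer 6: {S1, S17, S27, S32}
  layer 7: {S14, S36, S41}
  layer 8: {S29, S43, S45}
  layer 9: {S12}
Reachable set: {S0, S1, S3, S4, S6, S7, S8, S9, S10, S11, S12, S13, S14, S16, S17, S18, S22, S25, S26, S27, S28, S29, S30, S31, S32, S34, S35, S36, S38, S39, S41, S42, S43, S44, S45}
Count = 35

35


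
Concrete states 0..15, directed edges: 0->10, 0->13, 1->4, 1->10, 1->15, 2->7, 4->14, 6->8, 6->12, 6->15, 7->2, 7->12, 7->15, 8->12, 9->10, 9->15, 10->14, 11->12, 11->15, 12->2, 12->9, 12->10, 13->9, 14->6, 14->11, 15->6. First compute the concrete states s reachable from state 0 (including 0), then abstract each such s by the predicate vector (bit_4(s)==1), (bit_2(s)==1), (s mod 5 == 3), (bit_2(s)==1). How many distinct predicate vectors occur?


BFS from 0:
Concrete reachable: {0, 2, 6, 7, 8, 9, 10, 11, 12, 13, 14, 15}
Abstract via predicates (bit_4(s)==1), (bit_2(s)==1), (s mod 5 == 3), (bit_2(s)==1):
  (0,0,0,0) <- {0, 2, 9, 10, 11}
  (0,0,1,0) <- {8}
  (0,1,0,1) <- {6, 7, 12, 14, 15}
  (0,1,1,1) <- {13}
Distinct abstract states = 4

4


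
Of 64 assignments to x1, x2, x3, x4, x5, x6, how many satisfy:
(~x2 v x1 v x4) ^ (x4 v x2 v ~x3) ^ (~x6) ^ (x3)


CNF with 4 clauses over 6 vars (64 assignments).
An assignment satisfies CNF iff every clause has >=1 true literal.
Check each row (bits = x1,x2,x3,x4,x5,x6; clause T/F shown):
  row 0 [000000]: clauses=TTTF -> 0
  row 1 [000001]: clauses=TTFF -> 0
  row 2 [000010]: clauses=TTTF -> 0
  row 3 [000011]: clauses=TTFF -> 0
  row 4 [000100]: clauses=TTTF -> 0
  (every remaining row is evaluated the same way; all 64 results are listed next)
Full result column, 8 rows per line (x1,x2,x3 fixed per line; x4,x5,x6 runs 000..111 left to right):
  rows 0-7 [x1,x2,x3=000]: 00000000  (ones: 0)
  rows 8-15 [x1,x2,x3=001]: 00001010  (ones: 2)
  rows 16-23 [x1,x2,x3=010]: 00000000  (ones: 0)
  rows 24-31 [x1,x2,x3=011]: 00001010  (ones: 2)
  rows 32-39 [x1,x2,x3=100]: 00000000  (ones: 0)
  rows 40-47 [x1,x2,x3=101]: 00001010  (ones: 2)
  rows 48-55 [x1,x2,x3=110]: 00000000  (ones: 0)
  rows 56-63 [x1,x2,x3=111]: 10101010  (ones: 4)
Satisfying assignments = 0+2+0+2+0+2+0+4 = 10

10


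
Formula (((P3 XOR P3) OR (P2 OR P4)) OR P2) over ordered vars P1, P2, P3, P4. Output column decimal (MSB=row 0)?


Formula: (((P3 XOR P3) OR (P2 OR P4)) OR P2) over P1, P2, P3, P4 (16 rows)
Evaluate each row (bits = P1,P2,P3,P4, MSB first):
  row 0 [0000]: (((0 XOR 0) OR (0 OR 0)) OR 0) -> 0
  row 1 [0001]: (((0 XOR 0) OR (0 OR 1)) OR 0) -> 1
  row 2 [0010]: (((1 XOR 1) OR (0 OR 0)) OR 0) -> 0
  row 3 [0011]: (((1 XOR 1) OR (0 OR 1)) OR 0) -> 1
  row 4 [0100]: (((0 XOR 0) OR (1 OR 0)) OR 1) -> 1
  row 5 [0101]: (((0 XOR 0) OR (1 OR 1)) OR 1) -> 1
  row 6 [0110]: (((1 XOR 1) OR (1 OR 0)) OR 1) -> 1
  row 7 [0111]: (((1 XOR 1) OR (1 OR 1)) OR 1) -> 1
  row 8 [1000]: (((0 XOR 0) OR (0 OR 0)) OR 0) -> 0
  row 9 [1001]: (((0 XOR 0) OR (0 OR 1)) OR 0) -> 1
  row 10 [1010]: (((1 XOR 1) OR (0 OR 0)) OR 0) -> 0
  row 11 [1011]: (((1 XOR 1) OR (0 OR 1)) OR 0) -> 1
  row 12 [1100]: (((0 XOR 0) OR (1 OR 0)) OR 1) -> 1
  row 13 [1101]: (((0 XOR 0) OR (1 OR 1)) OR 1) -> 1
  row 14 [1110]: (((1 XOR 1) OR (1 OR 0)) OR 1) -> 1
  row 15 [1111]: (((1 XOR 1) OR (1 OR 1)) OR 1) -> 1
Full result column, 4 rows per line (P1,P2 fixed per line; P3,P4 runs 00..11 left to right):
  rows 0-3 [P1,P2=00]: 0101  = hex 5
  rows 4-7 [P1,P2=01]: 1111  = hex F
  rows 8-11 [P1,P2=10]: 0101  = hex 5
  rows 12-15 [P1,P2=11]: 1111  = hex F
Output column (row 0 .. row 15) = 0101111101011111
Output column grouped in 4s = 0101 1111 0101 1111 = 0x5F5F
Convert to decimal digit by digit (value = value*16 + digit):
  5 -> 5
  5*16 + 15 (F) = 95
  95*16 + 5 = 1525
  1525*16 + 15 (F) = 24415
Decimal = 24415

24415


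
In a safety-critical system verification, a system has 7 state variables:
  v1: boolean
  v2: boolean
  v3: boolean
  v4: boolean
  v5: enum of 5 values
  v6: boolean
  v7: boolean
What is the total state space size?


State space = product of domain sizes of all variables.
Domain sizes:
  v1 (boolean): 2
  v2 (boolean): 2
  v3 (boolean): 2
  v4 (boolean): 2
  v5 (enum of 5 values): 5
  v6 (boolean): 2
  v7 (boolean): 2
Product = 2 * 2 * 2 * 2 * 5 * 2 * 2 = 320

320


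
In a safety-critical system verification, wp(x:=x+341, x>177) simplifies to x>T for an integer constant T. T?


Formula: wp(x:=E, P) = P[E/x] (substitute E for x in postcondition)
Step 1: Postcondition: x>177
Step 2: Substitute x+341 for x: x+341>177
Step 3: Solve for x: x > 177-341 = -164

-164


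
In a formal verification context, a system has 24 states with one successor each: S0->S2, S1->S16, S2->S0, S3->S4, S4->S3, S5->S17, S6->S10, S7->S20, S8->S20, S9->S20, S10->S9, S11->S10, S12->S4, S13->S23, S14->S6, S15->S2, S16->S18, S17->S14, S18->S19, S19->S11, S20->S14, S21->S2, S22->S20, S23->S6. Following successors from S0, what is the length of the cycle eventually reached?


Trace from S0 until a state repeats:
  S0 -> S2 -> S0
S0 first seen at step 0, revisited at step 2.
Cycle length = 2 - 0 = 2

2


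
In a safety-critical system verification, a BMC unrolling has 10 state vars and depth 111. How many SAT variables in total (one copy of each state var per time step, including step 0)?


BMC unrolls to depth k, creating one copy of each state var for steps 0..k.
Step count = 111 + 1 = 112 (steps 0 through 111)
Vars per step = 10
Total = 10 * 112 = 1120

1120


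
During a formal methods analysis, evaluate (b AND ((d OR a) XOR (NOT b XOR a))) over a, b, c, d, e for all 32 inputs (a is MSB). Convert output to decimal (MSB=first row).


Formula: (b AND ((d OR a) XOR (NOT b XOR a))) over a, b, c, d, e (32 rows)
Evaluate each row (bits = a,b,c,d,e, MSB first):
  row 0 [00000]: (0 AND ((0 OR 0) XOR (NOT 0 XOR 0))) -> 0
  row 1 [00001]: (0 AND ((0 OR 0) XOR (NOT 0 XOR 0))) -> 0
  row 2 [00010]: (0 AND ((1 OR 0) XOR (NOT 0 XOR 0))) -> 0
  row 3 [00011]: (0 AND ((1 OR 0) XOR (NOT 0 XOR 0))) -> 0
  row 4 [00100]: (0 AND ((0 OR 0) XOR (NOT 0 XOR 0))) -> 0
  row 5 [00101]: (0 AND ((0 OR 0) XOR (NOT 0 XOR 0))) -> 0
  row 6 [00110]: (0 AND ((1 OR 0) XOR (NOT 0 XOR 0))) -> 0
  row 7 [00111]: (0 AND ((1 OR 0) XOR (NOT 0 XOR 0))) -> 0
  row 8 [01000]: (1 AND ((0 OR 0) XOR (NOT 1 XOR 0))) -> 0
  row 9 [01001]: (1 AND ((0 OR 0) XOR (NOT 1 XOR 0))) -> 0
  row 10 [01010]: (1 AND ((1 OR 0) XOR (NOT 1 XOR 0))) -> 1
  row 11 [01011]: (1 AND ((1 OR 0) XOR (NOT 1 XOR 0))) -> 1
  row 12 [01100]: (1 AND ((0 OR 0) XOR (NOT 1 XOR 0))) -> 0
  row 13 [01101]: (1 AND ((0 OR 0) XOR (NOT 1 XOR 0))) -> 0
  row 14 [01110]: (1 AND ((1 OR 0) XOR (NOT 1 XOR 0))) -> 1
  row 15 [01111]: (1 AND ((1 OR 0) XOR (NOT 1 XOR 0))) -> 1
  row 16 [10000]: (0 AND ((0 OR 1) XOR (NOT 0 XOR 1))) -> 0
  row 17 [10001]: (0 AND ((0 OR 1) XOR (NOT 0 XOR 1))) -> 0
  row 18 [10010]: (0 AND ((1 OR 1) XOR (NOT 0 XOR 1))) -> 0
  row 19 [10011]: (0 AND ((1 OR 1) XOR (NOT 0 XOR 1))) -> 0
  row 20 [10100]: (0 AND ((0 OR 1) XOR (NOT 0 XOR 1))) -> 0
  row 21 [10101]: (0 AND ((0 OR 1) XOR (NOT 0 XOR 1))) -> 0
  row 22 [10110]: (0 AND ((1 OR 1) XOR (NOT 0 XOR 1))) -> 0
  row 23 [10111]: (0 AND ((1 OR 1) XOR (NOT 0 XOR 1))) -> 0
  row 24 [11000]: (1 AND ((0 OR 1) XOR (NOT 1 XOR 1))) -> 0
  row 25 [11001]: (1 AND ((0 OR 1) XOR (NOT 1 XOR 1))) -> 0
  row 26 [11010]: (1 AND ((1 OR 1) XOR (NOT 1 XOR 1))) -> 0
  row 27 [11011]: (1 AND ((1 OR 1) XOR (NOT 1 XOR 1))) -> 0
  row 28 [11100]: (1 AND ((0 OR 1) XOR (NOT 1 XOR 1))) -> 0
  row 29 [11101]: (1 AND ((0 OR 1) XOR (NOT 1 XOR 1))) -> 0
  row 30 [11110]: (1 AND ((1 OR 1) XOR (NOT 1 XOR 1))) -> 0
  row 31 [11111]: (1 AND ((1 OR 1) XOR (NOT 1 XOR 1))) -> 0
Full result column, 4 rows per line (a,b,c fixed per line; d,e runs 00..11 left to right):
  rows 0-3 [a,b,c=000]: 0000  = hex 0
  rows 4-7 [a,b,c=001]: 0000  = hex 0
  rows 8-11 [a,b,c=010]: 0011  = hex 3
  rows 12-15 [a,b,c=011]: 0011  = hex 3
  rows 16-19 [a,b,c=100]: 0000  = hex 0
  rows 20-23 [a,b,c=101]: 0000  = hex 0
  rows 24-27 [a,b,c=110]: 0000  = hex 0
  rows 28-31 [a,b,c=111]: 0000  = hex 0
Output column (row 0 .. row 31) = 00000000001100110000000000000000
Output column grouped in 4s = 0000 0000 0011 0011 0000 0000 0000 0000 = 0x00330000
Convert to decimal digit by digit (value = value*16 + digit):
  0 -> 0
  0*16 + 0 = 0
  0*16 + 3 = 3
  3*16 + 3 = 51
  51*16 + 0 = 816
  816*16 + 0 = 13056
  13056*16 + 0 = 208896
  208896*16 + 0 = 3342336
Decimal = 3342336

3342336


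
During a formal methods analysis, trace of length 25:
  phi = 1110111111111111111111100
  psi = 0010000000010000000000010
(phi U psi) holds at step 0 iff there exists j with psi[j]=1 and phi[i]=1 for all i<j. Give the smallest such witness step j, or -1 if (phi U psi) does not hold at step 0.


(phi U psi) at 0: need smallest j with psi[j]=1 and phi[i]=1 for all i in [0,j).
Scan from step 0:
  step 0: phi=1, psi=0 -> continue
  step 1: phi=1, psi=0 -> continue
  step 2: psi=1 and phi held for [0,2) -> witness found
Witness step = 2

2


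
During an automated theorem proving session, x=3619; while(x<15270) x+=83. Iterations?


Step 1: x goes from 3619 toward 15270 by 83; the body runs while x<15270, so iterations = ceil((bound-start)/step)
Step 2: Distance=11651
Step 3: ceil(11651/83)=141

141


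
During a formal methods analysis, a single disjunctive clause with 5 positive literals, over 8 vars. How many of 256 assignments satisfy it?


Step 1: Total=2^8=256
Step 2: Unsat when all 5 false: 2^3=8
Step 3: Sat=256-8=248

248


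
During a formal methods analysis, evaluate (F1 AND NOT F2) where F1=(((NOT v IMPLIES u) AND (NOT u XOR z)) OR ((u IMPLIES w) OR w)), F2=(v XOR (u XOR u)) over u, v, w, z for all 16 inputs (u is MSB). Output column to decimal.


F1 = (((NOT v IMPLIES u) AND (NOT u XOR z)) OR ((u IMPLIES w) OR w))
F2 = (v XOR (u XOR u))
Counterexample to F1=>F2 is where F1=1 and F2=0.
Evaluate each row (bits = u,v,w,z, MSB first):
  row 0 [0000]: F1=1 F2=0 -> F1&~F2 -> 1
  row 1 [0001]: F1=1 F2=0 -> F1&~F2 -> 1
  row 2 [0010]: F1=1 F2=0 -> F1&~F2 -> 1
  row 3 [0011]: F1=1 F2=0 -> F1&~F2 -> 1
  row 4 [0100]: F1=1 F2=1 -> F1&~F2 -> 0
  row 5 [0101]: F1=1 F2=1 -> F1&~F2 -> 0
  row 6 [0110]: F1=1 F2=1 -> F1&~F2 -> 0
  row 7 [0111]: F1=1 F2=1 -> F1&~F2 -> 0
  row 8 [1000]: F1=0 F2=0 -> F1&~F2 -> 0
  row 9 [1001]: F1=1 F2=0 -> F1&~F2 -> 1
  row 10 [1010]: F1=1 F2=0 -> F1&~F2 -> 1
  row 11 [1011]: F1=1 F2=0 -> F1&~F2 -> 1
  row 12 [1100]: F1=0 F2=1 -> F1&~F2 -> 0
  row 13 [1101]: F1=1 F2=1 -> F1&~F2 -> 0
  row 14 [1110]: F1=1 F2=1 -> F1&~F2 -> 0
  row 15 [1111]: F1=1 F2=1 -> F1&~F2 -> 0
Full result column, 4 rows per line (u,v fixed per line; w,z runs 00..11 left to right):
  rows 0-3 [u,v=00]: 1111  = hex F
  rows 4-7 [u,v=01]: 0000  = hex 0
  rows 8-11 [u,v=10]: 0111  = hex 7
  rows 12-15 [u,v=11]: 0000  = hex 0
Counterexample vector (row 0 .. row 15) = 1111000001110000
Output column grouped in 4s = 1111 0000 0111 0000 = 0xF070
Convert to decimal digit by digit (value = value*16 + digit):
  F -> 15
  15*16 + 0 = 240
  240*16 + 7 = 3847
  3847*16 + 0 = 61552
Decimal = 61552

61552
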